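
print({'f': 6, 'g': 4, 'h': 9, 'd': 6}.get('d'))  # 6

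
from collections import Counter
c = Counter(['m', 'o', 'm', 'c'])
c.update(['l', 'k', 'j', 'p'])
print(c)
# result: Counter({'m': 2, 'o': 1, 'c': 1, 'l': 1, 'k': 1, 'j': 1, 'p': 1})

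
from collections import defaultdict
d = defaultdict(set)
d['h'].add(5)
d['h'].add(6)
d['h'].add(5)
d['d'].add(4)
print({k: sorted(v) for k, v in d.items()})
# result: {'h': [5, 6], 'd': [4]}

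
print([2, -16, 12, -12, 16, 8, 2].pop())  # 2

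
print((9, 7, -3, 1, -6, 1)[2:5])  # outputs (-3, 1, -6)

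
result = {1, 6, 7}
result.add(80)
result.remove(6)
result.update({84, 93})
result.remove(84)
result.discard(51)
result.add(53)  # {1, 7, 53, 80, 93}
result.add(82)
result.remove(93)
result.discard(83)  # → {1, 7, 53, 80, 82}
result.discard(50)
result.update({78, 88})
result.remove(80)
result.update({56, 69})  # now {1, 7, 53, 56, 69, 78, 82, 88}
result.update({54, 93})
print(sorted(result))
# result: [1, 7, 53, 54, 56, 69, 78, 82, 88, 93]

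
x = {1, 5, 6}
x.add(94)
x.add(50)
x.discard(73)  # {1, 5, 6, 50, 94}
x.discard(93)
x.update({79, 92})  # {1, 5, 6, 50, 79, 92, 94}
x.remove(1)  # {5, 6, 50, 79, 92, 94}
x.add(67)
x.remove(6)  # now {5, 50, 67, 79, 92, 94}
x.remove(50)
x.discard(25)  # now {5, 67, 79, 92, 94}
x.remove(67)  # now {5, 79, 92, 94}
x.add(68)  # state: {5, 68, 79, 92, 94}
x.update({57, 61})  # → {5, 57, 61, 68, 79, 92, 94}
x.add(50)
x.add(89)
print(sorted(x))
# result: [5, 50, 57, 61, 68, 79, 89, 92, 94]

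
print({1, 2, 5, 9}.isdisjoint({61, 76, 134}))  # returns True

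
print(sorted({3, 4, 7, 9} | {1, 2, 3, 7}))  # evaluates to [1, 2, 3, 4, 7, 9]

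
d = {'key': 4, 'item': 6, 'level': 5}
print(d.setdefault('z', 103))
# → 103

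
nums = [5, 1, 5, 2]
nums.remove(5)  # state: [1, 5, 2]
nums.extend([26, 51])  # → [1, 5, 2, 26, 51]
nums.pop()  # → 51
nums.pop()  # 26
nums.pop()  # 2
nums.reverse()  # [5, 1]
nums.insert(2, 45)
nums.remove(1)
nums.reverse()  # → [45, 5]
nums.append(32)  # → [45, 5, 32]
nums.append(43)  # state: [45, 5, 32, 43]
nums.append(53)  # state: [45, 5, 32, 43, 53]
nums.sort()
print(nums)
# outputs [5, 32, 43, 45, 53]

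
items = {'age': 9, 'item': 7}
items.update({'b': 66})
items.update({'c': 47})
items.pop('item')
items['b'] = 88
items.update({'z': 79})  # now {'age': 9, 'b': 88, 'c': 47, 'z': 79}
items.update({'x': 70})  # {'age': 9, 'b': 88, 'c': 47, 'z': 79, 'x': 70}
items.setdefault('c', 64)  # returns 47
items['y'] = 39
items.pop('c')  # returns 47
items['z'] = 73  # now {'age': 9, 'b': 88, 'z': 73, 'x': 70, 'y': 39}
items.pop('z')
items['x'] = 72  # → {'age': 9, 'b': 88, 'x': 72, 'y': 39}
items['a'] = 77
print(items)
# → {'age': 9, 'b': 88, 'x': 72, 'y': 39, 'a': 77}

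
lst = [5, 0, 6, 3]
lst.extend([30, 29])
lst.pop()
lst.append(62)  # [5, 0, 6, 3, 30, 62]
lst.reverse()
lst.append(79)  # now [62, 30, 3, 6, 0, 5, 79]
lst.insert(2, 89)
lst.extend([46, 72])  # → [62, 30, 89, 3, 6, 0, 5, 79, 46, 72]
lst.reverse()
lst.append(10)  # [72, 46, 79, 5, 0, 6, 3, 89, 30, 62, 10]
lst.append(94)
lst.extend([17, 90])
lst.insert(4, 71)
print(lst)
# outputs [72, 46, 79, 5, 71, 0, 6, 3, 89, 30, 62, 10, 94, 17, 90]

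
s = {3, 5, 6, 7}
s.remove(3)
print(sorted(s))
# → [5, 6, 7]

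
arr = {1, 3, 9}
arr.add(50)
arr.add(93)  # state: {1, 3, 9, 50, 93}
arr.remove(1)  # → {3, 9, 50, 93}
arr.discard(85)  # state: {3, 9, 50, 93}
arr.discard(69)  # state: {3, 9, 50, 93}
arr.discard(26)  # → {3, 9, 50, 93}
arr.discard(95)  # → {3, 9, 50, 93}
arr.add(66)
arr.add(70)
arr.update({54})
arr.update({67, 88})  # {3, 9, 50, 54, 66, 67, 70, 88, 93}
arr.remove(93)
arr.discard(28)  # {3, 9, 50, 54, 66, 67, 70, 88}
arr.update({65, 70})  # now {3, 9, 50, 54, 65, 66, 67, 70, 88}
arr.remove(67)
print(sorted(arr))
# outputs [3, 9, 50, 54, 65, 66, 70, 88]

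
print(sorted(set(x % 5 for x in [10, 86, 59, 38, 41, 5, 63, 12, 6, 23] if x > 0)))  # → [0, 1, 2, 3, 4]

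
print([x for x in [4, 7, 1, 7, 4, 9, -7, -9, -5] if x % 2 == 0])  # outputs [4, 4]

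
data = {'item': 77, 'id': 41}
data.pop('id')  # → 41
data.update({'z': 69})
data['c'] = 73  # {'item': 77, 'z': 69, 'c': 73}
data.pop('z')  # 69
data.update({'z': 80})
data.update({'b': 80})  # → {'item': 77, 'c': 73, 'z': 80, 'b': 80}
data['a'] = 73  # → {'item': 77, 'c': 73, 'z': 80, 'b': 80, 'a': 73}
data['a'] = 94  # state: {'item': 77, 'c': 73, 'z': 80, 'b': 80, 'a': 94}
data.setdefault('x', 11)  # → 11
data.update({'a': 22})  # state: {'item': 77, 'c': 73, 'z': 80, 'b': 80, 'a': 22, 'x': 11}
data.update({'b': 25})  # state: {'item': 77, 'c': 73, 'z': 80, 'b': 25, 'a': 22, 'x': 11}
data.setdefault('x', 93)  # 11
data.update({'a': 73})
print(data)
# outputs {'item': 77, 'c': 73, 'z': 80, 'b': 25, 'a': 73, 'x': 11}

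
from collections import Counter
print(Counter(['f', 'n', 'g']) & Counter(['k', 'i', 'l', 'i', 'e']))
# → Counter()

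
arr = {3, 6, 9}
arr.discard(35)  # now {3, 6, 9}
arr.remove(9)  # {3, 6}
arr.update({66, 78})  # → {3, 6, 66, 78}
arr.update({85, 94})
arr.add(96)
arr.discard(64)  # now {3, 6, 66, 78, 85, 94, 96}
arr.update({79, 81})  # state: {3, 6, 66, 78, 79, 81, 85, 94, 96}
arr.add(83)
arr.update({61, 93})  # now {3, 6, 61, 66, 78, 79, 81, 83, 85, 93, 94, 96}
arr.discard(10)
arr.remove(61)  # {3, 6, 66, 78, 79, 81, 83, 85, 93, 94, 96}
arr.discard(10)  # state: {3, 6, 66, 78, 79, 81, 83, 85, 93, 94, 96}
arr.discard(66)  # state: {3, 6, 78, 79, 81, 83, 85, 93, 94, 96}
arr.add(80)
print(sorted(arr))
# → [3, 6, 78, 79, 80, 81, 83, 85, 93, 94, 96]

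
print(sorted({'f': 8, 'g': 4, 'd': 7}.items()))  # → [('d', 7), ('f', 8), ('g', 4)]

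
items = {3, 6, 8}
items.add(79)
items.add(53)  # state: {3, 6, 8, 53, 79}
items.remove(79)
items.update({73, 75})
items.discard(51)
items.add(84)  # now {3, 6, 8, 53, 73, 75, 84}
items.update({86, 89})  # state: {3, 6, 8, 53, 73, 75, 84, 86, 89}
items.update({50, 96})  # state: {3, 6, 8, 50, 53, 73, 75, 84, 86, 89, 96}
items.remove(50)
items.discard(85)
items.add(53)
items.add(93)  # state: {3, 6, 8, 53, 73, 75, 84, 86, 89, 93, 96}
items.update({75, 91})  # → {3, 6, 8, 53, 73, 75, 84, 86, 89, 91, 93, 96}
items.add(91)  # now {3, 6, 8, 53, 73, 75, 84, 86, 89, 91, 93, 96}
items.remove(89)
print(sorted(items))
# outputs [3, 6, 8, 53, 73, 75, 84, 86, 91, 93, 96]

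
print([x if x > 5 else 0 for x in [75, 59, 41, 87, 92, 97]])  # [75, 59, 41, 87, 92, 97]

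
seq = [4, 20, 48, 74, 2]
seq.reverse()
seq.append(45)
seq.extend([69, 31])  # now [2, 74, 48, 20, 4, 45, 69, 31]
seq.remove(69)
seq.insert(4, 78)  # [2, 74, 48, 20, 78, 4, 45, 31]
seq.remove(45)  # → [2, 74, 48, 20, 78, 4, 31]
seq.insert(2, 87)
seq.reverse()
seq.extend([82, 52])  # [31, 4, 78, 20, 48, 87, 74, 2, 82, 52]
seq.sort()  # [2, 4, 20, 31, 48, 52, 74, 78, 82, 87]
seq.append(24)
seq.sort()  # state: [2, 4, 20, 24, 31, 48, 52, 74, 78, 82, 87]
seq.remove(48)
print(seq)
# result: [2, 4, 20, 24, 31, 52, 74, 78, 82, 87]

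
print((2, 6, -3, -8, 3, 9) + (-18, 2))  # (2, 6, -3, -8, 3, 9, -18, 2)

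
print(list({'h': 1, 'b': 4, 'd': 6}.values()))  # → [1, 4, 6]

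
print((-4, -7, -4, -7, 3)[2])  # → -4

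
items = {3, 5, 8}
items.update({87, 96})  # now {3, 5, 8, 87, 96}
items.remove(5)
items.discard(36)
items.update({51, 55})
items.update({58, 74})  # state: {3, 8, 51, 55, 58, 74, 87, 96}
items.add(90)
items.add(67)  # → {3, 8, 51, 55, 58, 67, 74, 87, 90, 96}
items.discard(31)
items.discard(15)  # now {3, 8, 51, 55, 58, 67, 74, 87, 90, 96}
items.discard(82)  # {3, 8, 51, 55, 58, 67, 74, 87, 90, 96}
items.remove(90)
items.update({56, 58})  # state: {3, 8, 51, 55, 56, 58, 67, 74, 87, 96}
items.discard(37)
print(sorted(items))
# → [3, 8, 51, 55, 56, 58, 67, 74, 87, 96]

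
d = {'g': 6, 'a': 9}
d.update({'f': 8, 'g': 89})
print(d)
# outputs {'g': 89, 'a': 9, 'f': 8}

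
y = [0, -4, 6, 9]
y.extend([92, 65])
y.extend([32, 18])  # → [0, -4, 6, 9, 92, 65, 32, 18]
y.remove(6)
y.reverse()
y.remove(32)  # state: [18, 65, 92, 9, -4, 0]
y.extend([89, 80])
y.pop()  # 80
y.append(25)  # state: [18, 65, 92, 9, -4, 0, 89, 25]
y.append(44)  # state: [18, 65, 92, 9, -4, 0, 89, 25, 44]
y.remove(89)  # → [18, 65, 92, 9, -4, 0, 25, 44]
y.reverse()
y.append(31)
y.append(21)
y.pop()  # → 21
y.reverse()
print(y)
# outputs [31, 18, 65, 92, 9, -4, 0, 25, 44]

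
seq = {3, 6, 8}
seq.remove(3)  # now {6, 8}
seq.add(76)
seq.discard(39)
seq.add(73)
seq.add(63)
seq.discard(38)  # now {6, 8, 63, 73, 76}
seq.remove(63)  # {6, 8, 73, 76}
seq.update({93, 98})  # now {6, 8, 73, 76, 93, 98}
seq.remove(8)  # {6, 73, 76, 93, 98}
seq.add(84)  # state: {6, 73, 76, 84, 93, 98}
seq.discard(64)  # {6, 73, 76, 84, 93, 98}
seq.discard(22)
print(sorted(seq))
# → [6, 73, 76, 84, 93, 98]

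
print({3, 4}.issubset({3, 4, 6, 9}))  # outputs True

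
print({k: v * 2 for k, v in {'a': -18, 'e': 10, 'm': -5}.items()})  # {'a': -36, 'e': 20, 'm': -10}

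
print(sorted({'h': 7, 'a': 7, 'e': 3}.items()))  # [('a', 7), ('e', 3), ('h', 7)]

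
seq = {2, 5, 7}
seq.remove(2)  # {5, 7}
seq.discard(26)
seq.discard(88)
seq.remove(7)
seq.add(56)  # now {5, 56}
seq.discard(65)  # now {5, 56}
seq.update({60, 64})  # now {5, 56, 60, 64}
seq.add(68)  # {5, 56, 60, 64, 68}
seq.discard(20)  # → {5, 56, 60, 64, 68}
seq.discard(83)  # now {5, 56, 60, 64, 68}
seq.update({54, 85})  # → {5, 54, 56, 60, 64, 68, 85}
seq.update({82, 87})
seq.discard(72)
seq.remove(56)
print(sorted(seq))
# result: [5, 54, 60, 64, 68, 82, 85, 87]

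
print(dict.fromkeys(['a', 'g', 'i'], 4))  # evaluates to {'a': 4, 'g': 4, 'i': 4}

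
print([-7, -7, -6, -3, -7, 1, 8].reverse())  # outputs None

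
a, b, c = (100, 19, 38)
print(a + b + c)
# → 157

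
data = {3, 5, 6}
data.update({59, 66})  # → {3, 5, 6, 59, 66}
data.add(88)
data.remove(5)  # {3, 6, 59, 66, 88}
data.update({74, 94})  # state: {3, 6, 59, 66, 74, 88, 94}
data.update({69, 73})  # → {3, 6, 59, 66, 69, 73, 74, 88, 94}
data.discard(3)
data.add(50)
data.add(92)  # {6, 50, 59, 66, 69, 73, 74, 88, 92, 94}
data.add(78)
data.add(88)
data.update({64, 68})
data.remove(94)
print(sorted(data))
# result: [6, 50, 59, 64, 66, 68, 69, 73, 74, 78, 88, 92]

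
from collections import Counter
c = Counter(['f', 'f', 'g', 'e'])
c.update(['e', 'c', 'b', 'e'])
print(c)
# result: Counter({'e': 3, 'f': 2, 'g': 1, 'c': 1, 'b': 1})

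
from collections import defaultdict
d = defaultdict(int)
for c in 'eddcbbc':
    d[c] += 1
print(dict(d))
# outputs {'e': 1, 'd': 2, 'c': 2, 'b': 2}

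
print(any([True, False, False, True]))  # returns True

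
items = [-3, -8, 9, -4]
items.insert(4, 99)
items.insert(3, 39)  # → [-3, -8, 9, 39, -4, 99]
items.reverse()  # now [99, -4, 39, 9, -8, -3]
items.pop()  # -3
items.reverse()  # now [-8, 9, 39, -4, 99]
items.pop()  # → 99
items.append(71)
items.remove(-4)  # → [-8, 9, 39, 71]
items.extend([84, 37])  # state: [-8, 9, 39, 71, 84, 37]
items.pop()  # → 37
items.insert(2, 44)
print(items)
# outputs [-8, 9, 44, 39, 71, 84]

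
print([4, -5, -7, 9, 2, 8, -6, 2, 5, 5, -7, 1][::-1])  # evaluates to [1, -7, 5, 5, 2, -6, 8, 2, 9, -7, -5, 4]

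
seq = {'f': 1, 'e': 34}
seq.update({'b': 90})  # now {'f': 1, 'e': 34, 'b': 90}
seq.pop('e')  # 34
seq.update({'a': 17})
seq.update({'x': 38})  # {'f': 1, 'b': 90, 'a': 17, 'x': 38}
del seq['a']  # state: {'f': 1, 'b': 90, 'x': 38}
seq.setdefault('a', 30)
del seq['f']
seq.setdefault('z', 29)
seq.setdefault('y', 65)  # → 65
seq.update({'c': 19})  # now {'b': 90, 'x': 38, 'a': 30, 'z': 29, 'y': 65, 'c': 19}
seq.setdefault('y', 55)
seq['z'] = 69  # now {'b': 90, 'x': 38, 'a': 30, 'z': 69, 'y': 65, 'c': 19}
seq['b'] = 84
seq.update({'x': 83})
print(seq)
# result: {'b': 84, 'x': 83, 'a': 30, 'z': 69, 'y': 65, 'c': 19}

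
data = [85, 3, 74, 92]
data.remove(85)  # [3, 74, 92]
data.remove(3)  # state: [74, 92]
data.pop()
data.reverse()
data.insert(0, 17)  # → [17, 74]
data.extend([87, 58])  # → [17, 74, 87, 58]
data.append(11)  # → [17, 74, 87, 58, 11]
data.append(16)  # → [17, 74, 87, 58, 11, 16]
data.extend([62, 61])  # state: [17, 74, 87, 58, 11, 16, 62, 61]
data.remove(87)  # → [17, 74, 58, 11, 16, 62, 61]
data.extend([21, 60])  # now [17, 74, 58, 11, 16, 62, 61, 21, 60]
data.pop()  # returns 60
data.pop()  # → 21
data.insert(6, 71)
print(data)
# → [17, 74, 58, 11, 16, 62, 71, 61]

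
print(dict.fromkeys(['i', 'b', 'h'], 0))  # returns {'i': 0, 'b': 0, 'h': 0}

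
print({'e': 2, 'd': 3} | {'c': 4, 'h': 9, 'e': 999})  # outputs {'e': 999, 'd': 3, 'c': 4, 'h': 9}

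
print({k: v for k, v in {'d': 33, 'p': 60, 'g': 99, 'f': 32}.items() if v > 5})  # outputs {'d': 33, 'p': 60, 'g': 99, 'f': 32}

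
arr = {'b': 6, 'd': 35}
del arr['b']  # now {'d': 35}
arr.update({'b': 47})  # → {'d': 35, 'b': 47}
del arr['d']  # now {'b': 47}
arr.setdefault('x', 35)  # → 35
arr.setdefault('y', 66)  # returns 66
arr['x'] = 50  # {'b': 47, 'x': 50, 'y': 66}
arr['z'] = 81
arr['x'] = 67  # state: {'b': 47, 'x': 67, 'y': 66, 'z': 81}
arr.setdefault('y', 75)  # 66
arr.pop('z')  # 81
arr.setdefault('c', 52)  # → 52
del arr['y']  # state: {'b': 47, 'x': 67, 'c': 52}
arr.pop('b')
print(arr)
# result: {'x': 67, 'c': 52}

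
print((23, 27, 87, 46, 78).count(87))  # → 1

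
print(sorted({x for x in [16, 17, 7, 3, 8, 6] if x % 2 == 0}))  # [6, 8, 16]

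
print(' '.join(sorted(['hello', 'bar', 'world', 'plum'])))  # bar hello plum world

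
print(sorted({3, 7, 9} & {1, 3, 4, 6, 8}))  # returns [3]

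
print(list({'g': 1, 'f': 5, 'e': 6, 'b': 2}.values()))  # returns [1, 5, 6, 2]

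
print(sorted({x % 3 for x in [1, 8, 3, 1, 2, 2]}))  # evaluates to [0, 1, 2]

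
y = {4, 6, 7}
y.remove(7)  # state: {4, 6}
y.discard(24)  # {4, 6}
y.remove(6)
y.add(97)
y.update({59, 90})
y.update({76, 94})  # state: {4, 59, 76, 90, 94, 97}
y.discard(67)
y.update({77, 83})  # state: {4, 59, 76, 77, 83, 90, 94, 97}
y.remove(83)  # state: {4, 59, 76, 77, 90, 94, 97}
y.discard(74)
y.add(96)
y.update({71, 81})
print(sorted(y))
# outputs [4, 59, 71, 76, 77, 81, 90, 94, 96, 97]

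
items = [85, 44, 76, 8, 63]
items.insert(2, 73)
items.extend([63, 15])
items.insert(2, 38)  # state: [85, 44, 38, 73, 76, 8, 63, 63, 15]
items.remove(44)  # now [85, 38, 73, 76, 8, 63, 63, 15]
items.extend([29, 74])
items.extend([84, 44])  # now [85, 38, 73, 76, 8, 63, 63, 15, 29, 74, 84, 44]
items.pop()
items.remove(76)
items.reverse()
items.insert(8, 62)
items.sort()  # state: [8, 15, 29, 38, 62, 63, 63, 73, 74, 84, 85]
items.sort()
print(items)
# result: [8, 15, 29, 38, 62, 63, 63, 73, 74, 84, 85]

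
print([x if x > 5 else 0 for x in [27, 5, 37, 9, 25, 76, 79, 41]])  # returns [27, 0, 37, 9, 25, 76, 79, 41]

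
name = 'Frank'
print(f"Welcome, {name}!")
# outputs Welcome, Frank!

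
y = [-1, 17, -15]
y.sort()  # [-15, -1, 17]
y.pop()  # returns 17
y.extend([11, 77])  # [-15, -1, 11, 77]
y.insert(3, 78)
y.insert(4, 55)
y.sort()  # [-15, -1, 11, 55, 77, 78]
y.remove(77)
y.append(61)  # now [-15, -1, 11, 55, 78, 61]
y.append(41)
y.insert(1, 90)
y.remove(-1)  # [-15, 90, 11, 55, 78, 61, 41]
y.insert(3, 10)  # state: [-15, 90, 11, 10, 55, 78, 61, 41]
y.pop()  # 41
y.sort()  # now [-15, 10, 11, 55, 61, 78, 90]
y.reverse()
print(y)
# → [90, 78, 61, 55, 11, 10, -15]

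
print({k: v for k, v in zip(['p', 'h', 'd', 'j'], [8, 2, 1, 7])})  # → {'p': 8, 'h': 2, 'd': 1, 'j': 7}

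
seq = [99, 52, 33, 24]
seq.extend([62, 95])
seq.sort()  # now [24, 33, 52, 62, 95, 99]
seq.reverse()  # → [99, 95, 62, 52, 33, 24]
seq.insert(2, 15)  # [99, 95, 15, 62, 52, 33, 24]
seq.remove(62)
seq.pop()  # 24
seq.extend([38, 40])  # [99, 95, 15, 52, 33, 38, 40]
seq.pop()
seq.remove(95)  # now [99, 15, 52, 33, 38]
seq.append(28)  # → [99, 15, 52, 33, 38, 28]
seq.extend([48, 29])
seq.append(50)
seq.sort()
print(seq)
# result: [15, 28, 29, 33, 38, 48, 50, 52, 99]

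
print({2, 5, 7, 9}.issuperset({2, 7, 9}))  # True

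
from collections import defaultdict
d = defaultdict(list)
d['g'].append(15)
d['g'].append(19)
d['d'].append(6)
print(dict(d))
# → {'g': [15, 19], 'd': [6]}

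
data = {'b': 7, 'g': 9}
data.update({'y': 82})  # {'b': 7, 'g': 9, 'y': 82}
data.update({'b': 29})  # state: {'b': 29, 'g': 9, 'y': 82}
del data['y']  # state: {'b': 29, 'g': 9}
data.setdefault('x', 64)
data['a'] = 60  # {'b': 29, 'g': 9, 'x': 64, 'a': 60}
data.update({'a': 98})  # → {'b': 29, 'g': 9, 'x': 64, 'a': 98}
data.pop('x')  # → 64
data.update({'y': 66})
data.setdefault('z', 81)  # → 81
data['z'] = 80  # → {'b': 29, 'g': 9, 'a': 98, 'y': 66, 'z': 80}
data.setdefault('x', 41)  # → 41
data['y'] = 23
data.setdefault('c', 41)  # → 41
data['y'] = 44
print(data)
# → {'b': 29, 'g': 9, 'a': 98, 'y': 44, 'z': 80, 'x': 41, 'c': 41}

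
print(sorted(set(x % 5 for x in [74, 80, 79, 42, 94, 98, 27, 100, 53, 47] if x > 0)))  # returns [0, 2, 3, 4]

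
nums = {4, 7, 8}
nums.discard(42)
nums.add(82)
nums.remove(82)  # {4, 7, 8}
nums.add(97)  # {4, 7, 8, 97}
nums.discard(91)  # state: {4, 7, 8, 97}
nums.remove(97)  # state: {4, 7, 8}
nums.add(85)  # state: {4, 7, 8, 85}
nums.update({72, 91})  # {4, 7, 8, 72, 85, 91}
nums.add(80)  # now {4, 7, 8, 72, 80, 85, 91}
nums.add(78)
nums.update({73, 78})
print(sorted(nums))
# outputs [4, 7, 8, 72, 73, 78, 80, 85, 91]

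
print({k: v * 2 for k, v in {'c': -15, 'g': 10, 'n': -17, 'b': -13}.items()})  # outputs {'c': -30, 'g': 20, 'n': -34, 'b': -26}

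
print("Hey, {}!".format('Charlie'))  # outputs Hey, Charlie!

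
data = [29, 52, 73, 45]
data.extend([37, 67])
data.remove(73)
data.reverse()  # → [67, 37, 45, 52, 29]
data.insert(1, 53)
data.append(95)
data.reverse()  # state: [95, 29, 52, 45, 37, 53, 67]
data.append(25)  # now [95, 29, 52, 45, 37, 53, 67, 25]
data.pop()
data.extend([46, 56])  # [95, 29, 52, 45, 37, 53, 67, 46, 56]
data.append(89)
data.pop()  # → 89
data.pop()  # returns 56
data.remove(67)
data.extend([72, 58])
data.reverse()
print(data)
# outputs [58, 72, 46, 53, 37, 45, 52, 29, 95]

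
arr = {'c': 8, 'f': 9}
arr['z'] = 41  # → {'c': 8, 'f': 9, 'z': 41}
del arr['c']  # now {'f': 9, 'z': 41}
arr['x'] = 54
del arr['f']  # {'z': 41, 'x': 54}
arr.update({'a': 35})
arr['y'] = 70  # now {'z': 41, 'x': 54, 'a': 35, 'y': 70}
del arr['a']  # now {'z': 41, 'x': 54, 'y': 70}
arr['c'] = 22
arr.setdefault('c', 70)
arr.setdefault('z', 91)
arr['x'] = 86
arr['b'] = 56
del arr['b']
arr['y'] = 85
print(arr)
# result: {'z': 41, 'x': 86, 'y': 85, 'c': 22}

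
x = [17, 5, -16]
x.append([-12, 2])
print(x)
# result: [17, 5, -16, [-12, 2]]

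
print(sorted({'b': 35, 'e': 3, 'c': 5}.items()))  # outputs [('b', 35), ('c', 5), ('e', 3)]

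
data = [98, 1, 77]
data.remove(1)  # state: [98, 77]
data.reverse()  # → [77, 98]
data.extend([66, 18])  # [77, 98, 66, 18]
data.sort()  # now [18, 66, 77, 98]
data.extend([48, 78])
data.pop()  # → 78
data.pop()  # 48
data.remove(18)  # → [66, 77, 98]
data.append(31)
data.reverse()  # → [31, 98, 77, 66]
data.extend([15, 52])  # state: [31, 98, 77, 66, 15, 52]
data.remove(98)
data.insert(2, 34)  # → [31, 77, 34, 66, 15, 52]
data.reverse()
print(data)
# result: [52, 15, 66, 34, 77, 31]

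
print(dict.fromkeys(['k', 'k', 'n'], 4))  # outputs {'k': 4, 'n': 4}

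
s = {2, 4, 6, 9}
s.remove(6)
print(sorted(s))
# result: [2, 4, 9]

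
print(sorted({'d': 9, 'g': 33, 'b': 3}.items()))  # [('b', 3), ('d', 9), ('g', 33)]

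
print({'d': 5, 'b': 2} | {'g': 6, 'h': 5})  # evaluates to {'d': 5, 'b': 2, 'g': 6, 'h': 5}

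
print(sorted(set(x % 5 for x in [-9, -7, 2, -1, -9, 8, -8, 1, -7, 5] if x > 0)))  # [0, 1, 2, 3]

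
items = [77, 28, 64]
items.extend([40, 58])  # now [77, 28, 64, 40, 58]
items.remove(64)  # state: [77, 28, 40, 58]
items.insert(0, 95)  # [95, 77, 28, 40, 58]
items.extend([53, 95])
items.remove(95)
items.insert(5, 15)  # [77, 28, 40, 58, 53, 15, 95]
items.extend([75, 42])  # [77, 28, 40, 58, 53, 15, 95, 75, 42]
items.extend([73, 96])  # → [77, 28, 40, 58, 53, 15, 95, 75, 42, 73, 96]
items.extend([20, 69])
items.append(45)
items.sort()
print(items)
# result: [15, 20, 28, 40, 42, 45, 53, 58, 69, 73, 75, 77, 95, 96]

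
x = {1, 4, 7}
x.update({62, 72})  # {1, 4, 7, 62, 72}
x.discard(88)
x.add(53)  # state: {1, 4, 7, 53, 62, 72}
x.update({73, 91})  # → {1, 4, 7, 53, 62, 72, 73, 91}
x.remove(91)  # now {1, 4, 7, 53, 62, 72, 73}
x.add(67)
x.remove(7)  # {1, 4, 53, 62, 67, 72, 73}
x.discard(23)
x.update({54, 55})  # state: {1, 4, 53, 54, 55, 62, 67, 72, 73}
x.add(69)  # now {1, 4, 53, 54, 55, 62, 67, 69, 72, 73}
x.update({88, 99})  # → {1, 4, 53, 54, 55, 62, 67, 69, 72, 73, 88, 99}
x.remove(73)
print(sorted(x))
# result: [1, 4, 53, 54, 55, 62, 67, 69, 72, 88, 99]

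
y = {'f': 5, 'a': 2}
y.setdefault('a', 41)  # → 2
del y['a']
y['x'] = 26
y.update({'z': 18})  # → {'f': 5, 'x': 26, 'z': 18}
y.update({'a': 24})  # {'f': 5, 'x': 26, 'z': 18, 'a': 24}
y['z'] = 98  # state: {'f': 5, 'x': 26, 'z': 98, 'a': 24}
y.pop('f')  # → 5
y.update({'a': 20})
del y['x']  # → {'z': 98, 'a': 20}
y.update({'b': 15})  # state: {'z': 98, 'a': 20, 'b': 15}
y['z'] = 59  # {'z': 59, 'a': 20, 'b': 15}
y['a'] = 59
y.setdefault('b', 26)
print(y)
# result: {'z': 59, 'a': 59, 'b': 15}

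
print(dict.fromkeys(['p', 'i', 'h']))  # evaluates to {'p': None, 'i': None, 'h': None}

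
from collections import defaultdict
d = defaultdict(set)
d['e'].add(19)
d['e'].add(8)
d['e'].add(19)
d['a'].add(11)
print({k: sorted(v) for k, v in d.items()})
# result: {'e': [8, 19], 'a': [11]}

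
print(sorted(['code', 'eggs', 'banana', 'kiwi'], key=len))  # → ['code', 'eggs', 'kiwi', 'banana']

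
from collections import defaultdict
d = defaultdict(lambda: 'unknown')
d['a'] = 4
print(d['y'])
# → unknown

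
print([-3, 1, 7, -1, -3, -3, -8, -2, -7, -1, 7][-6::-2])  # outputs [-3, -1, 1]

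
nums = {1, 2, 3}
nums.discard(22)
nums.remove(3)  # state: {1, 2}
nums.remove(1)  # {2}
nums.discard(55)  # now {2}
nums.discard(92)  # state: {2}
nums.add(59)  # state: {2, 59}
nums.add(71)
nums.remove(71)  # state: {2, 59}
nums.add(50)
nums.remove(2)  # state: {50, 59}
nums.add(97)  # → {50, 59, 97}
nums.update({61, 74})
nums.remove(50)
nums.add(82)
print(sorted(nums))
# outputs [59, 61, 74, 82, 97]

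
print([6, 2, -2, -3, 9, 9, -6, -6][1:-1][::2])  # [2, -3, 9]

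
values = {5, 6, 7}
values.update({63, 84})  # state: {5, 6, 7, 63, 84}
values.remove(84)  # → {5, 6, 7, 63}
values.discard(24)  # {5, 6, 7, 63}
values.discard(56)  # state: {5, 6, 7, 63}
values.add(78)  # {5, 6, 7, 63, 78}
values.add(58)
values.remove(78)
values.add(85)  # {5, 6, 7, 58, 63, 85}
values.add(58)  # {5, 6, 7, 58, 63, 85}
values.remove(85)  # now {5, 6, 7, 58, 63}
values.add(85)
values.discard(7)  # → {5, 6, 58, 63, 85}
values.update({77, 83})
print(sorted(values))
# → [5, 6, 58, 63, 77, 83, 85]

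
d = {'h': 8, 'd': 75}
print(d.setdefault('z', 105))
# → 105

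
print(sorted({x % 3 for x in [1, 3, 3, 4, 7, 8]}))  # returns [0, 1, 2]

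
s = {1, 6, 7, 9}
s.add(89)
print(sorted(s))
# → [1, 6, 7, 9, 89]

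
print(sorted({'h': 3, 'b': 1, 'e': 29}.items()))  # [('b', 1), ('e', 29), ('h', 3)]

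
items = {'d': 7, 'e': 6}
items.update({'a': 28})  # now {'d': 7, 'e': 6, 'a': 28}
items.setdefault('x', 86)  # 86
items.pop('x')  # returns 86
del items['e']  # {'d': 7, 'a': 28}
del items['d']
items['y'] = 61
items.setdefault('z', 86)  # 86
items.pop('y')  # 61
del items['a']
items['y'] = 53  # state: {'z': 86, 'y': 53}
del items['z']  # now {'y': 53}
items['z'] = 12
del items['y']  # {'z': 12}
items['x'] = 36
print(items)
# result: {'z': 12, 'x': 36}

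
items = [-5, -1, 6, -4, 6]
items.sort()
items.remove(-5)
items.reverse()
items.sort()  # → [-4, -1, 6, 6]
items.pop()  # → 6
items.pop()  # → 6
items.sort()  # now [-4, -1]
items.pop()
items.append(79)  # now [-4, 79]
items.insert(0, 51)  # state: [51, -4, 79]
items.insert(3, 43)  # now [51, -4, 79, 43]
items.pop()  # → 43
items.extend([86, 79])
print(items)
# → [51, -4, 79, 86, 79]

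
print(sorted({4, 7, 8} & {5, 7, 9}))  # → [7]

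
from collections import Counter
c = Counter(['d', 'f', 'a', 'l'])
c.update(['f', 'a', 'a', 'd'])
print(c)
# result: Counter({'a': 3, 'd': 2, 'f': 2, 'l': 1})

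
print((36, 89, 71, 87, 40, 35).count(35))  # 1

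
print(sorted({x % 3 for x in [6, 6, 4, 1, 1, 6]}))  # [0, 1]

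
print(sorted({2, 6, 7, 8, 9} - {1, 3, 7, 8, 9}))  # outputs [2, 6]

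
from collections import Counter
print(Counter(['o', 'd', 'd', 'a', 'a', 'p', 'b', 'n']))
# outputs Counter({'d': 2, 'a': 2, 'o': 1, 'p': 1, 'b': 1, 'n': 1})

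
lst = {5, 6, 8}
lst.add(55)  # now {5, 6, 8, 55}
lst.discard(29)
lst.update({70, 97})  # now {5, 6, 8, 55, 70, 97}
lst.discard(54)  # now {5, 6, 8, 55, 70, 97}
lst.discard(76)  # {5, 6, 8, 55, 70, 97}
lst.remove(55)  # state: {5, 6, 8, 70, 97}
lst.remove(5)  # {6, 8, 70, 97}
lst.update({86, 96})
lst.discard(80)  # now {6, 8, 70, 86, 96, 97}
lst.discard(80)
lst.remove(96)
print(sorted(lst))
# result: [6, 8, 70, 86, 97]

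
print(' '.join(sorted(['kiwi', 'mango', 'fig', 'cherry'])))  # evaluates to cherry fig kiwi mango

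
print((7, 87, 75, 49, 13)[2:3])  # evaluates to (75,)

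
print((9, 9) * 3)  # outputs (9, 9, 9, 9, 9, 9)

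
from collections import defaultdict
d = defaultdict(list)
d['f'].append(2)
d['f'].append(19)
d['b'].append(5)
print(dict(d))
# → {'f': [2, 19], 'b': [5]}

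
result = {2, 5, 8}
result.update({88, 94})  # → {2, 5, 8, 88, 94}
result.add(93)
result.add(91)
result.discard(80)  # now {2, 5, 8, 88, 91, 93, 94}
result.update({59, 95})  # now {2, 5, 8, 59, 88, 91, 93, 94, 95}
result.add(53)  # {2, 5, 8, 53, 59, 88, 91, 93, 94, 95}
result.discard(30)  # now {2, 5, 8, 53, 59, 88, 91, 93, 94, 95}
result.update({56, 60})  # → {2, 5, 8, 53, 56, 59, 60, 88, 91, 93, 94, 95}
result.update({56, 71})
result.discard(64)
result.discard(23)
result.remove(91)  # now {2, 5, 8, 53, 56, 59, 60, 71, 88, 93, 94, 95}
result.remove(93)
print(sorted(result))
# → [2, 5, 8, 53, 56, 59, 60, 71, 88, 94, 95]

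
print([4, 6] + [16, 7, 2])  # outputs [4, 6, 16, 7, 2]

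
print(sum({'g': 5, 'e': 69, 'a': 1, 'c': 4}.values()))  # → 79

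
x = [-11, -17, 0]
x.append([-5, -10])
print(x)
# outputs [-11, -17, 0, [-5, -10]]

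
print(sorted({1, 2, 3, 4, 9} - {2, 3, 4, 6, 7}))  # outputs [1, 9]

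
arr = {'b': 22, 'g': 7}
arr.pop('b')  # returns 22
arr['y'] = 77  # {'g': 7, 'y': 77}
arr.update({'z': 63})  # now {'g': 7, 'y': 77, 'z': 63}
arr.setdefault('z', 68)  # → 63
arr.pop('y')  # 77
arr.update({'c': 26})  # {'g': 7, 'z': 63, 'c': 26}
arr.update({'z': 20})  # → {'g': 7, 'z': 20, 'c': 26}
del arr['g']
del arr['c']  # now {'z': 20}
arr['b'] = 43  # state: {'z': 20, 'b': 43}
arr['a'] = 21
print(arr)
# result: {'z': 20, 'b': 43, 'a': 21}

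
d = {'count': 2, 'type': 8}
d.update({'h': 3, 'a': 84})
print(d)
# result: {'count': 2, 'type': 8, 'h': 3, 'a': 84}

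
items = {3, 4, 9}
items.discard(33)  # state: {3, 4, 9}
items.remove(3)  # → {4, 9}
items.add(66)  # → {4, 9, 66}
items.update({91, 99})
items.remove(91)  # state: {4, 9, 66, 99}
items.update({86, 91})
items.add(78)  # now {4, 9, 66, 78, 86, 91, 99}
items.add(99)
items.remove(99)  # {4, 9, 66, 78, 86, 91}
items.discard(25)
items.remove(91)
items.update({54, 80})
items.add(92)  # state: {4, 9, 54, 66, 78, 80, 86, 92}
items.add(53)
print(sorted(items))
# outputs [4, 9, 53, 54, 66, 78, 80, 86, 92]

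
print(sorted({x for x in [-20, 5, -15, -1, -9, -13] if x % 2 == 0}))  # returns [-20]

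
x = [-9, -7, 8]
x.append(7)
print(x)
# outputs [-9, -7, 8, 7]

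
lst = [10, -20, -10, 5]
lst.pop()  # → 5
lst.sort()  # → [-20, -10, 10]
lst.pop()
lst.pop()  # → -10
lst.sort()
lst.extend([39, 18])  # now [-20, 39, 18]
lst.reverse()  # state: [18, 39, -20]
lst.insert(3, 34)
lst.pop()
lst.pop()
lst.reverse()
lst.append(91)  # [39, 18, 91]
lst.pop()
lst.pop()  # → 18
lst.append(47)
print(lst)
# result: [39, 47]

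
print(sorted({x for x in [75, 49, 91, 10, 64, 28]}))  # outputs [10, 28, 49, 64, 75, 91]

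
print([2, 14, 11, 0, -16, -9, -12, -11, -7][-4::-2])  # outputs [-9, 0, 14]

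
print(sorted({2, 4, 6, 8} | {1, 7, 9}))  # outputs [1, 2, 4, 6, 7, 8, 9]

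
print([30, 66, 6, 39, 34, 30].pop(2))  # 6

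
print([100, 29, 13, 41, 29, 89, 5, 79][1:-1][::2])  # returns [29, 41, 89]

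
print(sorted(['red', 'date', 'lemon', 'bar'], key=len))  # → ['red', 'bar', 'date', 'lemon']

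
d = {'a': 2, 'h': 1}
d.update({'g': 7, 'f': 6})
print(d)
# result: {'a': 2, 'h': 1, 'g': 7, 'f': 6}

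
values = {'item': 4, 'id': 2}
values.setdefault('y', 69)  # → 69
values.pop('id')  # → 2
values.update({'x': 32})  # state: {'item': 4, 'y': 69, 'x': 32}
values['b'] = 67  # {'item': 4, 'y': 69, 'x': 32, 'b': 67}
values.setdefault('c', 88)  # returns 88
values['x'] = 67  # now {'item': 4, 'y': 69, 'x': 67, 'b': 67, 'c': 88}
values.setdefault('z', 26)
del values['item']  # {'y': 69, 'x': 67, 'b': 67, 'c': 88, 'z': 26}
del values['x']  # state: {'y': 69, 'b': 67, 'c': 88, 'z': 26}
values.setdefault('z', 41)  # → 26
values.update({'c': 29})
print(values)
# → {'y': 69, 'b': 67, 'c': 29, 'z': 26}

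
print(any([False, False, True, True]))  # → True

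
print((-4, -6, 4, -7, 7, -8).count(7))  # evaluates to 1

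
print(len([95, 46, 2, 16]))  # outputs 4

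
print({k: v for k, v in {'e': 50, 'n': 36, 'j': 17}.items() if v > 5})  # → {'e': 50, 'n': 36, 'j': 17}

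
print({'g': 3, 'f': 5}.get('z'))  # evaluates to None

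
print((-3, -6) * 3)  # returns (-3, -6, -3, -6, -3, -6)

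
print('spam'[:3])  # spa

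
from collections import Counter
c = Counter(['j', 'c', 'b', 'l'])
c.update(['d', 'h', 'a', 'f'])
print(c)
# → Counter({'j': 1, 'c': 1, 'b': 1, 'l': 1, 'd': 1, 'h': 1, 'a': 1, 'f': 1})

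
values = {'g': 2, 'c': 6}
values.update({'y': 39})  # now {'g': 2, 'c': 6, 'y': 39}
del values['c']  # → {'g': 2, 'y': 39}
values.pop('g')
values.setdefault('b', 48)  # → 48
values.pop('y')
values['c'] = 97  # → {'b': 48, 'c': 97}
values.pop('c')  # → 97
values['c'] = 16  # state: {'b': 48, 'c': 16}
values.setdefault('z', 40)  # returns 40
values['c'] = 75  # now {'b': 48, 'c': 75, 'z': 40}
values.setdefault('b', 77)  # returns 48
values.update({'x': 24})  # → {'b': 48, 'c': 75, 'z': 40, 'x': 24}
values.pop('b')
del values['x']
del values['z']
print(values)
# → {'c': 75}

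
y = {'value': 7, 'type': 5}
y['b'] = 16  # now {'value': 7, 'type': 5, 'b': 16}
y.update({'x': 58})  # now {'value': 7, 'type': 5, 'b': 16, 'x': 58}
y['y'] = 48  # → {'value': 7, 'type': 5, 'b': 16, 'x': 58, 'y': 48}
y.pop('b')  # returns 16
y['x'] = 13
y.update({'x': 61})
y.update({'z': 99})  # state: {'value': 7, 'type': 5, 'x': 61, 'y': 48, 'z': 99}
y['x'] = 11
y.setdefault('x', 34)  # 11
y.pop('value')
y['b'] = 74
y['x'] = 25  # {'type': 5, 'x': 25, 'y': 48, 'z': 99, 'b': 74}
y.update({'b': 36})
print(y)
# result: {'type': 5, 'x': 25, 'y': 48, 'z': 99, 'b': 36}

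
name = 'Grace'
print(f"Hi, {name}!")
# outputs Hi, Grace!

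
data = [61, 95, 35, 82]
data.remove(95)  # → [61, 35, 82]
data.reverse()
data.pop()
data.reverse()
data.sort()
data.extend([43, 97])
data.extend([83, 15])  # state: [35, 82, 43, 97, 83, 15]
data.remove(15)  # [35, 82, 43, 97, 83]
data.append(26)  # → [35, 82, 43, 97, 83, 26]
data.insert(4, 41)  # [35, 82, 43, 97, 41, 83, 26]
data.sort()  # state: [26, 35, 41, 43, 82, 83, 97]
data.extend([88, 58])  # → [26, 35, 41, 43, 82, 83, 97, 88, 58]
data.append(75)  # [26, 35, 41, 43, 82, 83, 97, 88, 58, 75]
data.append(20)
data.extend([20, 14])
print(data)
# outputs [26, 35, 41, 43, 82, 83, 97, 88, 58, 75, 20, 20, 14]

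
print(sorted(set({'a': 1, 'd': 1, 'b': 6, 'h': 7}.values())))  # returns [1, 6, 7]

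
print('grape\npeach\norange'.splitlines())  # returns ['grape', 'peach', 'orange']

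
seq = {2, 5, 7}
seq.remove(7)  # {2, 5}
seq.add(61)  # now {2, 5, 61}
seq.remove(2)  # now {5, 61}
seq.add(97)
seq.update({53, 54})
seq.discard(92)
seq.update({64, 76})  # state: {5, 53, 54, 61, 64, 76, 97}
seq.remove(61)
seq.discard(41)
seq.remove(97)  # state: {5, 53, 54, 64, 76}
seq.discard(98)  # {5, 53, 54, 64, 76}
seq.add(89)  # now {5, 53, 54, 64, 76, 89}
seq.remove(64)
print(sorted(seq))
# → [5, 53, 54, 76, 89]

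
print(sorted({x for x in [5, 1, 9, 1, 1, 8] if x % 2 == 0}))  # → [8]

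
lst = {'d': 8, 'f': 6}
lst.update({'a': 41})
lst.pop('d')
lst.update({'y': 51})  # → {'f': 6, 'a': 41, 'y': 51}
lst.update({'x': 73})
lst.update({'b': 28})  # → {'f': 6, 'a': 41, 'y': 51, 'x': 73, 'b': 28}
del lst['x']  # {'f': 6, 'a': 41, 'y': 51, 'b': 28}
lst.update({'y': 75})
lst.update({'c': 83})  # {'f': 6, 'a': 41, 'y': 75, 'b': 28, 'c': 83}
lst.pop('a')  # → 41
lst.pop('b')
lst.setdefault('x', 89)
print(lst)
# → {'f': 6, 'y': 75, 'c': 83, 'x': 89}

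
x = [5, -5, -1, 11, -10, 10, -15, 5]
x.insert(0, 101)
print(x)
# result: [101, 5, -5, -1, 11, -10, 10, -15, 5]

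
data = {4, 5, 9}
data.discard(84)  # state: {4, 5, 9}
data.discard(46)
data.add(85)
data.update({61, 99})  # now {4, 5, 9, 61, 85, 99}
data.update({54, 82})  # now {4, 5, 9, 54, 61, 82, 85, 99}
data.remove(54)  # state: {4, 5, 9, 61, 82, 85, 99}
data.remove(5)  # {4, 9, 61, 82, 85, 99}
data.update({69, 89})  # {4, 9, 61, 69, 82, 85, 89, 99}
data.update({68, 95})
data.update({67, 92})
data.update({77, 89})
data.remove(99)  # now {4, 9, 61, 67, 68, 69, 77, 82, 85, 89, 92, 95}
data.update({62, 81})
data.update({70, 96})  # {4, 9, 61, 62, 67, 68, 69, 70, 77, 81, 82, 85, 89, 92, 95, 96}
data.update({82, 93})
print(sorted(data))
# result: [4, 9, 61, 62, 67, 68, 69, 70, 77, 81, 82, 85, 89, 92, 93, 95, 96]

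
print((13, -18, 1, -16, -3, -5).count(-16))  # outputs 1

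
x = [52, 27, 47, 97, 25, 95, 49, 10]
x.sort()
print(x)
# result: [10, 25, 27, 47, 49, 52, 95, 97]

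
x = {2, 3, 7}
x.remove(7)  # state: {2, 3}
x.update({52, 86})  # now {2, 3, 52, 86}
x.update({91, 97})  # {2, 3, 52, 86, 91, 97}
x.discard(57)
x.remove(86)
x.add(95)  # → {2, 3, 52, 91, 95, 97}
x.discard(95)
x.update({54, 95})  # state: {2, 3, 52, 54, 91, 95, 97}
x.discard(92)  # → {2, 3, 52, 54, 91, 95, 97}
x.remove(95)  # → {2, 3, 52, 54, 91, 97}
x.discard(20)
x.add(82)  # {2, 3, 52, 54, 82, 91, 97}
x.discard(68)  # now {2, 3, 52, 54, 82, 91, 97}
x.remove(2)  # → {3, 52, 54, 82, 91, 97}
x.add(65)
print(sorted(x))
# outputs [3, 52, 54, 65, 82, 91, 97]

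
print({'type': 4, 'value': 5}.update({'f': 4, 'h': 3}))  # None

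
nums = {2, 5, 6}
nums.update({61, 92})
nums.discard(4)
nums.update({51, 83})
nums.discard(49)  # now {2, 5, 6, 51, 61, 83, 92}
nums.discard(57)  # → {2, 5, 6, 51, 61, 83, 92}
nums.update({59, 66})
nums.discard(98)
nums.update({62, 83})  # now {2, 5, 6, 51, 59, 61, 62, 66, 83, 92}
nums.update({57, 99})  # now {2, 5, 6, 51, 57, 59, 61, 62, 66, 83, 92, 99}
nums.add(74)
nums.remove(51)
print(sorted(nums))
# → [2, 5, 6, 57, 59, 61, 62, 66, 74, 83, 92, 99]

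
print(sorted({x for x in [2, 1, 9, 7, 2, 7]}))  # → [1, 2, 7, 9]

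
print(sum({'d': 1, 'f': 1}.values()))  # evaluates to 2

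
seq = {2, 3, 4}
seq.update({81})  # {2, 3, 4, 81}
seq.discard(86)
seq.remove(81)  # {2, 3, 4}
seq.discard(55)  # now {2, 3, 4}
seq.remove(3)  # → {2, 4}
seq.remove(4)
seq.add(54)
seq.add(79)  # {2, 54, 79}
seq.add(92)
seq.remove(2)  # {54, 79, 92}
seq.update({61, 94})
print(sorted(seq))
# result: [54, 61, 79, 92, 94]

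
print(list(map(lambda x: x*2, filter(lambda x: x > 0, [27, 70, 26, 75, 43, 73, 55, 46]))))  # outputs [54, 140, 52, 150, 86, 146, 110, 92]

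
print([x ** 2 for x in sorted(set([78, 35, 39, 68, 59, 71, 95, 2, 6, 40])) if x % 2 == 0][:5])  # [4, 36, 1600, 4624, 6084]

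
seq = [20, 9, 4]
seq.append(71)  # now [20, 9, 4, 71]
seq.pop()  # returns 71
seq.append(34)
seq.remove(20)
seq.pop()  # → 34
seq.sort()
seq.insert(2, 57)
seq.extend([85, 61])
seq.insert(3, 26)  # [4, 9, 57, 26, 85, 61]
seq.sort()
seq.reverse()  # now [85, 61, 57, 26, 9, 4]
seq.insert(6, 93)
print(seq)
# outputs [85, 61, 57, 26, 9, 4, 93]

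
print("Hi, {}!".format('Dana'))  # Hi, Dana!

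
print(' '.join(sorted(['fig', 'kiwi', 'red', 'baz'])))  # baz fig kiwi red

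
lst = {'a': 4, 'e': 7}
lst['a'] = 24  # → {'a': 24, 'e': 7}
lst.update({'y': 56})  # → {'a': 24, 'e': 7, 'y': 56}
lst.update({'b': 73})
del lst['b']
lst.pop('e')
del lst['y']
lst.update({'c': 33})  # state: {'a': 24, 'c': 33}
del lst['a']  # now {'c': 33}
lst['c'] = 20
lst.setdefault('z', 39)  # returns 39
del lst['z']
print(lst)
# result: {'c': 20}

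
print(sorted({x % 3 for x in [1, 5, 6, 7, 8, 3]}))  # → [0, 1, 2]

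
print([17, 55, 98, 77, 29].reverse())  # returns None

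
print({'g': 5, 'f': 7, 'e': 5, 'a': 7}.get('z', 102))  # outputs 102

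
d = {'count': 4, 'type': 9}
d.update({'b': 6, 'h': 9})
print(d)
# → {'count': 4, 'type': 9, 'b': 6, 'h': 9}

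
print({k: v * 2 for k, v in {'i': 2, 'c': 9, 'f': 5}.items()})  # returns {'i': 4, 'c': 18, 'f': 10}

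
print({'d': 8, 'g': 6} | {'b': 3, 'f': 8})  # {'d': 8, 'g': 6, 'b': 3, 'f': 8}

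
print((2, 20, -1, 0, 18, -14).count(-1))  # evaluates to 1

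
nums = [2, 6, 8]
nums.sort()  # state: [2, 6, 8]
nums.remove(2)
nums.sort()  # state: [6, 8]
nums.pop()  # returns 8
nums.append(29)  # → [6, 29]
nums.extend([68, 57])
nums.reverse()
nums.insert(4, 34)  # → [57, 68, 29, 6, 34]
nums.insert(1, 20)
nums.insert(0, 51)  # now [51, 57, 20, 68, 29, 6, 34]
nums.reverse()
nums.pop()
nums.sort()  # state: [6, 20, 29, 34, 57, 68]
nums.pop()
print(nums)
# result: [6, 20, 29, 34, 57]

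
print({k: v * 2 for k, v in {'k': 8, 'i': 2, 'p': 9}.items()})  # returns {'k': 16, 'i': 4, 'p': 18}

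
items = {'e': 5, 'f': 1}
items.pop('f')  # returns 1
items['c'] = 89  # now {'e': 5, 'c': 89}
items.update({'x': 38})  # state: {'e': 5, 'c': 89, 'x': 38}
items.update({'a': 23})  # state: {'e': 5, 'c': 89, 'x': 38, 'a': 23}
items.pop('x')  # 38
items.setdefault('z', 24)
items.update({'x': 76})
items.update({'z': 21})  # {'e': 5, 'c': 89, 'a': 23, 'z': 21, 'x': 76}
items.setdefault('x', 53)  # 76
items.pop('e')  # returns 5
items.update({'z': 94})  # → {'c': 89, 'a': 23, 'z': 94, 'x': 76}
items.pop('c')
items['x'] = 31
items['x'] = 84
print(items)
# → {'a': 23, 'z': 94, 'x': 84}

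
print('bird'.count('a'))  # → 0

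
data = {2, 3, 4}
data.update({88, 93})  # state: {2, 3, 4, 88, 93}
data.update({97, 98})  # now {2, 3, 4, 88, 93, 97, 98}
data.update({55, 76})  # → {2, 3, 4, 55, 76, 88, 93, 97, 98}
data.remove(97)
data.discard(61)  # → {2, 3, 4, 55, 76, 88, 93, 98}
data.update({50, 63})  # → {2, 3, 4, 50, 55, 63, 76, 88, 93, 98}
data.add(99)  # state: {2, 3, 4, 50, 55, 63, 76, 88, 93, 98, 99}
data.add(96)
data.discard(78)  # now {2, 3, 4, 50, 55, 63, 76, 88, 93, 96, 98, 99}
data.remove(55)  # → {2, 3, 4, 50, 63, 76, 88, 93, 96, 98, 99}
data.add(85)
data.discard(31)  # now {2, 3, 4, 50, 63, 76, 85, 88, 93, 96, 98, 99}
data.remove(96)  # {2, 3, 4, 50, 63, 76, 85, 88, 93, 98, 99}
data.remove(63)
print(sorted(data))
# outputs [2, 3, 4, 50, 76, 85, 88, 93, 98, 99]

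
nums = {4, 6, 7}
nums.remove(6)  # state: {4, 7}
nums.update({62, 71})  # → {4, 7, 62, 71}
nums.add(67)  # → {4, 7, 62, 67, 71}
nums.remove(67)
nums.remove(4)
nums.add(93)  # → {7, 62, 71, 93}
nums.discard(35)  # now {7, 62, 71, 93}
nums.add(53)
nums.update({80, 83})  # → {7, 53, 62, 71, 80, 83, 93}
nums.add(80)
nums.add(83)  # {7, 53, 62, 71, 80, 83, 93}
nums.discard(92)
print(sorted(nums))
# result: [7, 53, 62, 71, 80, 83, 93]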